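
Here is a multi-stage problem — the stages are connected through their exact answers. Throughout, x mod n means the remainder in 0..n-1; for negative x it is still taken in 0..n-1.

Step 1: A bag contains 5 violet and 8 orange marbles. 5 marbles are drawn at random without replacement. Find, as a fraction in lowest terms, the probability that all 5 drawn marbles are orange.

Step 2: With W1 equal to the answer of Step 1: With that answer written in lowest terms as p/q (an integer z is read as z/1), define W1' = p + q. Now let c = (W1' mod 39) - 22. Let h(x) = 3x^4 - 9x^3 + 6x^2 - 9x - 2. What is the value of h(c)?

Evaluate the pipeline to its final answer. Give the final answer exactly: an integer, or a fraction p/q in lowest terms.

3193

Step 1: total draws C(13,5) = 1287; favorable C(8,5) = 56; P = 56/1287; answer 56/1287
Step 2: W1 = 56/1287; threaded value p + q = 1343; c = -5; 3*(-5)^4 - 9*(-5)^3 + 6*(-5)^2 - 9*(-5)^1 - 2 = (1875) + (1125) + (150) + (45) + (-2) = 3193; answer 3193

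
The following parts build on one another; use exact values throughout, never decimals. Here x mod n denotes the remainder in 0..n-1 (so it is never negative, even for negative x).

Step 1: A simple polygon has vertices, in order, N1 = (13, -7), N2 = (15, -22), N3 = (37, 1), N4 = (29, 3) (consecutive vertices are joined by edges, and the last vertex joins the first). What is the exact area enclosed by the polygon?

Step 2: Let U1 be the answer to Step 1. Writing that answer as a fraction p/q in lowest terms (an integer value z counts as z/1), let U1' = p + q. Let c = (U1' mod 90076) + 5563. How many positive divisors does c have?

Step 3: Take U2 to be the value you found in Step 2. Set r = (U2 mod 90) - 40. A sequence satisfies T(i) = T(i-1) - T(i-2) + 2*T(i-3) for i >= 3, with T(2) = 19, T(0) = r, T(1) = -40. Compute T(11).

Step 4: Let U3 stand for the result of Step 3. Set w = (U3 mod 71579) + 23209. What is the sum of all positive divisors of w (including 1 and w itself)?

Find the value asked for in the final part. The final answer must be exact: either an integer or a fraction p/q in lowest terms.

Step 1: cross terms: (13*-22 - 15*-7)=-181, (15*1 - 37*-22)=829, (37*3 - 29*1)=82, (29*-7 - 13*3)=-242; twice the area = |488| = 488; area = 244; answer 244
Step 2: U1 = 244; threaded value p + q = 245; c = 5808; 5808 = 2^4 * 3 * 11^2; number of divisors = (4+1) * (1+1) * (2+1) = 30; answer 30
Step 3: U2 = 30; r = -10; T(3) = 1*(19) - 1*(-40) + 2*(-10) = 39; iterating: T(3)=39, T(4)=-60, T(5)=-61, T(6)=77, T(7)=18, T(8)=-181, T(9)=-45, T(10)=172, T(11)=-145; answer -145
Step 4: U3 = -145; w = 94643; 94643 = 31 * 43 * 71; sigma = (1 + 31) * (1 + 43) * (1 + 71) = 32 * 44 * 72 = 101376; answer 101376

101376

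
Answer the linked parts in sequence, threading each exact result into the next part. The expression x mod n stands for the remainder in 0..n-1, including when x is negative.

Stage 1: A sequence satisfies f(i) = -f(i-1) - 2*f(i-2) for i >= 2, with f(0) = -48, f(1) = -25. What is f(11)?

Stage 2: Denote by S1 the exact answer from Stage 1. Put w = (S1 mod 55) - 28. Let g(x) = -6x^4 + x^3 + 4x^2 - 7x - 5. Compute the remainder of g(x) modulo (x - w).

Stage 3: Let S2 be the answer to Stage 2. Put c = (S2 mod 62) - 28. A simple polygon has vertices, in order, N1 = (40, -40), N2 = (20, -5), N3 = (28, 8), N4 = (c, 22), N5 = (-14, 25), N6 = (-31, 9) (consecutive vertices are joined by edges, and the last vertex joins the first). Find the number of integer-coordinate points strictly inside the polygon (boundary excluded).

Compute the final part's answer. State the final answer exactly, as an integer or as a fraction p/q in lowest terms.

Stage 1: f(2) = -1*(-25) - 2*(-48) = 121; iterating: f(2)=121, f(3)=-71, f(4)=-171, f(5)=313, f(6)=29, f(7)=-655, f(8)=597, f(9)=713, f(10)=-1907, f(11)=481; answer 481
Stage 2: S1 = 481; w = 13; remainder = value at the root: -6*(13)^4 + 1*(13)^3 + 4*(13)^2 - 7*(13)^1 - 5 = (-171366) + (2197) + (676) + (-91) + (-5) = -168589; answer -168589
Stage 3: S2 = -168589; c = 23; cross terms: (40*-5 - 20*-40)=600, (20*8 - 28*-5)=300, (28*22 - 23*8)=432, (23*25 - -14*22)=883, (-14*9 - -31*25)=649, (-31*-40 - 40*9)=880; twice the area = |3744| = 3744; area = 1872; boundary points = 5 + 1 + 1 + 1 + 1 + 1 = 10; strictly interior points = area - boundary/2 + 1 = 1868; answer 1868

1868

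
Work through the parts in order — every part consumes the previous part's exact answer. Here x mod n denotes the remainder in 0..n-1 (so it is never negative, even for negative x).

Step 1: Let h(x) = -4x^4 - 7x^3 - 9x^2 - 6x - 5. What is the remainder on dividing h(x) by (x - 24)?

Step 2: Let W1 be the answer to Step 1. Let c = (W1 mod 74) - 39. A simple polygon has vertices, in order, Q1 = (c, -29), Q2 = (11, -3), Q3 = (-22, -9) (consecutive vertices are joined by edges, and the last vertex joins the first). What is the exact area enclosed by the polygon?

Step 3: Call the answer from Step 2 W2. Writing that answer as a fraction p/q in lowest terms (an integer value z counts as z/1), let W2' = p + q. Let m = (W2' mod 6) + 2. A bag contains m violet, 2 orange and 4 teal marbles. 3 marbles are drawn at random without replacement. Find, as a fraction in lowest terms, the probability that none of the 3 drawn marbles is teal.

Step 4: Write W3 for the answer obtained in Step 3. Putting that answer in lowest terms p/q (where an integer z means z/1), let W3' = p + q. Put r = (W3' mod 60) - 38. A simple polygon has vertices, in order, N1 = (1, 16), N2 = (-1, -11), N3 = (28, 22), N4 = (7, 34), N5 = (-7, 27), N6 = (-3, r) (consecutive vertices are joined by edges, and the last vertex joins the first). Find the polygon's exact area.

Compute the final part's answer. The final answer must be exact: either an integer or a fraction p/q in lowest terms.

1477/2

Step 1: remainder = value at the root: -4*(24)^4 - 7*(24)^3 - 9*(24)^2 - 6*(24)^1 - 5 = (-1327104) + (-96768) + (-5184) + (-144) + (-5) = -1429205; answer -1429205
Step 2: W1 = -1429205; c = -8; cross terms: (-8*-3 - 11*-29)=343, (11*-9 - -22*-3)=-165, (-22*-29 - -8*-9)=566; twice the area = |744| = 744; area = 372; answer 372
Step 3: W2 = 372; threaded value p + q = 373; m = 3; total draws C(9,3) = 84; favorable C(5,3) = 10; P = 5/42; answer 5/42
Step 4: W3 = 5/42; threaded value p + q = 47; r = 9; cross terms: (1*-11 - -1*16)=5, (-1*22 - 28*-11)=286, (28*34 - 7*22)=798, (7*27 - -7*34)=427, (-7*9 - -3*27)=18, (-3*16 - 1*9)=-57; twice the area = |1477| = 1477; area = 1477/2; answer 1477/2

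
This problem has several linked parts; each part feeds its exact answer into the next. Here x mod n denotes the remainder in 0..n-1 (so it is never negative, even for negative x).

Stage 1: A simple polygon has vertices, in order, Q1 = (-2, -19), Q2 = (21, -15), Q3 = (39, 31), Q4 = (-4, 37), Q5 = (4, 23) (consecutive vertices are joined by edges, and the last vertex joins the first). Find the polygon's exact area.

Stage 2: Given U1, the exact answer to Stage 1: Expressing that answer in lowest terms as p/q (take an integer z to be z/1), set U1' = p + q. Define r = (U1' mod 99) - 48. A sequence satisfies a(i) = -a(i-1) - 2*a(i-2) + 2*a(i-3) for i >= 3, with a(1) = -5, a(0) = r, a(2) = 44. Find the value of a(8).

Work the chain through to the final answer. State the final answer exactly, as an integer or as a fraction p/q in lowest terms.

496

Stage 1: cross terms: (-2*-15 - 21*-19)=429, (21*31 - 39*-15)=1236, (39*37 - -4*31)=1567, (-4*23 - 4*37)=-240, (4*-19 - -2*23)=-30; twice the area = |2962| = 2962; area = 1481; answer 1481
Stage 2: U1 = 1481; threaded value p + q = 1482; r = 48; a(3) = -1*(44) - 2*(-5) + 2*(48) = 62; iterating: a(3)=62, a(4)=-160, a(5)=124, a(6)=320, a(7)=-888, a(8)=496; answer 496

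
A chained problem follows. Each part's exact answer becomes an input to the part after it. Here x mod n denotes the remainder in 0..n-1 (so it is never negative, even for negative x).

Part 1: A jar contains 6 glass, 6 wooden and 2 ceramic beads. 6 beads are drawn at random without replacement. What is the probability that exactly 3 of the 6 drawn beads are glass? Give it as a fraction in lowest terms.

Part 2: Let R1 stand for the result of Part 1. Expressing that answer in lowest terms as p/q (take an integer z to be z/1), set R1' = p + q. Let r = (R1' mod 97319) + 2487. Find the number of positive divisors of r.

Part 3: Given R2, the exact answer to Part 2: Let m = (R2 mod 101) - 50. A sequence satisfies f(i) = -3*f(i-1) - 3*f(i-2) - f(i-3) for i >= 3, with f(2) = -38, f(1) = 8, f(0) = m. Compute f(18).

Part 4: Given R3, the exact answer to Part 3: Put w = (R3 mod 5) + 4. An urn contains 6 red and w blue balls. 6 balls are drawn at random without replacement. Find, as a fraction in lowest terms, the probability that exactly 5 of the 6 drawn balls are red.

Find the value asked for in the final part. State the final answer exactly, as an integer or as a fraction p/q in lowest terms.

Part 1: total draws C(14,6) = 3003; favorable C(6,3)*C(8,3) = 1120; P = 160/429; answer 160/429
Part 2: R1 = 160/429; threaded value p + q = 589; r = 3076; 3076 = 2^2 * 769; number of divisors = (2+1) * (1+1) = 6; answer 6
Part 3: R2 = 6; m = -44; f(3) = -3*(-38) - 3*(8) - 1*(-44) = 134; iterating: f(3)=134, f(4)=-296, f(5)=524, f(6)=-818, f(7)=1178, f(8)=-1604, f(9)=2096, f(10)=-2654, f(11)=3278, f(12)=-3968, f(13)=4724, f(14)=-5546, f(15)=6434, f(16)=-7388, f(17)=8408, f(18)=-9494; answer -9494
Part 4: R3 = -9494; w = 5; total draws C(11,6) = 462; favorable C(6,5)*C(5,1) = 30; P = 5/77; answer 5/77

5/77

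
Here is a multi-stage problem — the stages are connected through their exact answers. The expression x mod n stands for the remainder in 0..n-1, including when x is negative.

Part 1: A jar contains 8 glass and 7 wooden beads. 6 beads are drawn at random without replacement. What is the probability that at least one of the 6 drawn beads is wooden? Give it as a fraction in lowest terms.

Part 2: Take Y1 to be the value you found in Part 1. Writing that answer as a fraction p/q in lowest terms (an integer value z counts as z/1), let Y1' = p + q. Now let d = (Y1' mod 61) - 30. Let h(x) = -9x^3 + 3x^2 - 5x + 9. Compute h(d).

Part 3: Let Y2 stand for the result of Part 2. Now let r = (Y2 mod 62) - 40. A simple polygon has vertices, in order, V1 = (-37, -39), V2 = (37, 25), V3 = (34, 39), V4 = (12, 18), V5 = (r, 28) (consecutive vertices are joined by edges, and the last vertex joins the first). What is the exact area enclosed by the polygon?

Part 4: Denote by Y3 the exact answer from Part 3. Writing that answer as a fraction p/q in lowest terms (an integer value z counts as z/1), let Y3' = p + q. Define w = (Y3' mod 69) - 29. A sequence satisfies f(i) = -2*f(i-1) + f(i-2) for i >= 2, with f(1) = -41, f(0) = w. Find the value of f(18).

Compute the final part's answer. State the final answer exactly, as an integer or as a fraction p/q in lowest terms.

121606122

Part 1: total draws C(15,6) = 5005; complement C(8,6) = 28; favorable 5005 - 28 = 4977; P = 711/715; answer 711/715
Part 2: Y1 = 711/715; threaded value p + q = 1426; d = -7; -9*(-7)^3 + 3*(-7)^2 - 5*(-7)^1 + 9 = (3087) + (147) + (35) + (9) = 3278; answer 3278
Part 3: Y2 = 3278; r = 14; cross terms: (-37*25 - 37*-39)=518, (37*39 - 34*25)=593, (34*18 - 12*39)=144, (12*28 - 14*18)=84, (14*-39 - -37*28)=490; twice the area = |1829| = 1829; area = 1829/2; answer 1829/2
Part 4: Y3 = 1829/2; threaded value p + q = 1831; w = 8; f(2) = -2*(-41) + 1*(8) = 90; iterating: f(2)=90, f(3)=-221, f(4)=532, f(5)=-1285, f(6)=3102, f(7)=-7489, f(8)=18080, f(9)=-43649, f(10)=105378, f(11)=-254405, f(12)=614188, f(13)=-1482781, f(14)=3579750, f(15)=-8642281, f(16)=20864312, f(17)=-50370905, f(18)=121606122; answer 121606122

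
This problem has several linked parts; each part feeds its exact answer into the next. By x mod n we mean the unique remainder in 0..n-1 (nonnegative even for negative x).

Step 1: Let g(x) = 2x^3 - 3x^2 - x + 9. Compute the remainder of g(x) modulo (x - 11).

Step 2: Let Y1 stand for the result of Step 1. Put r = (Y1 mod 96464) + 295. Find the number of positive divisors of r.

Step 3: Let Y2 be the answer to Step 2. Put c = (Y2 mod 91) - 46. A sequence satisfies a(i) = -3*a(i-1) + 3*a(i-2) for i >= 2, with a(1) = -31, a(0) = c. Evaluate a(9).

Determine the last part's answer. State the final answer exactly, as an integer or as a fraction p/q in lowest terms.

-647676

Step 1: remainder = value at the root: 2*(11)^3 - 3*(11)^2 - 1*(11)^1 + 9 = (2662) + (-363) + (-11) + (9) = 2297; answer 2297
Step 2: Y1 = 2297; r = 2592; 2592 = 2^5 * 3^4; number of divisors = (5+1) * (4+1) = 30; answer 30
Step 3: Y2 = 30; c = -16; a(2) = -3*(-31) + 3*(-16) = 45; iterating: a(2)=45, a(3)=-228, a(4)=819, a(5)=-3141, a(6)=11880, a(7)=-45063, a(8)=170829, a(9)=-647676; answer -647676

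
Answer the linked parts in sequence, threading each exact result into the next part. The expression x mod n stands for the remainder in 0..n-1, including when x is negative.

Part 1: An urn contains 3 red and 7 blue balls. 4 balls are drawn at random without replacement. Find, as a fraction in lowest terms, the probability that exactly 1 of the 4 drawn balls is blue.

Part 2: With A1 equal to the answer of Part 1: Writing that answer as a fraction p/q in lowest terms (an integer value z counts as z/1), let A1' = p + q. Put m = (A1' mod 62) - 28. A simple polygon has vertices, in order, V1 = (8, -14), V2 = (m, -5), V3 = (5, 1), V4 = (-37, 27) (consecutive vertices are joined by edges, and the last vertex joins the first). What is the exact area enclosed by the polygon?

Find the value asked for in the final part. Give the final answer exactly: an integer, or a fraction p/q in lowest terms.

Part 1: total draws C(10,4) = 210; favorable C(7,1)*C(3,3) = 7; P = 1/30; answer 1/30
Part 2: A1 = 1/30; threaded value p + q = 31; m = 3; cross terms: (8*-5 - 3*-14)=2, (3*1 - 5*-5)=28, (5*27 - -37*1)=172, (-37*-14 - 8*27)=302; twice the area = |504| = 504; area = 252; answer 252

252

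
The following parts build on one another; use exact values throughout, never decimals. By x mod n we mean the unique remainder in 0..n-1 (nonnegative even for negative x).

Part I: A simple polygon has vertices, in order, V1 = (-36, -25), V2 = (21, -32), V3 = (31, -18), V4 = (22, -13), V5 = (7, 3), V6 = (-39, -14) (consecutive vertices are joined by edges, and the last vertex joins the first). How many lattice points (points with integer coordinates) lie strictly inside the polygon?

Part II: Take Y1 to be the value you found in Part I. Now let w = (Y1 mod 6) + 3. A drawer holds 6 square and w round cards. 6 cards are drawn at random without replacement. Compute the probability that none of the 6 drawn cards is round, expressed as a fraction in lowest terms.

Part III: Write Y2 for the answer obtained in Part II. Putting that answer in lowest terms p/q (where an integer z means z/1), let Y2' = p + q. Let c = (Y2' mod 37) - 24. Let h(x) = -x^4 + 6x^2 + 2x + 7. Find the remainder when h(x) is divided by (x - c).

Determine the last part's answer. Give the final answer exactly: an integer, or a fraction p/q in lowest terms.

-81814

Part I: cross terms: (-36*-32 - 21*-25)=1677, (21*-18 - 31*-32)=614, (31*-13 - 22*-18)=-7, (22*3 - 7*-13)=157, (7*-14 - -39*3)=19, (-39*-25 - -36*-14)=471; twice the area = |2931| = 2931; area = 2931/2; boundary points = 1 + 2 + 1 + 1 + 1 + 1 = 7; strictly interior points = area - boundary/2 + 1 = 1463; answer 1463
Part II: Y1 = 1463; w = 8; total draws C(14,6) = 3003; favorable C(6,6) = 1; P = 1/3003; answer 1/3003
Part III: Y2 = 1/3003; threaded value p + q = 3004; c = -17; remainder = value at the root: -1*(-17)^4 + 6*(-17)^2 + 2*(-17)^1 + 7 = (-83521) + (1734) + (-34) + (7) = -81814; answer -81814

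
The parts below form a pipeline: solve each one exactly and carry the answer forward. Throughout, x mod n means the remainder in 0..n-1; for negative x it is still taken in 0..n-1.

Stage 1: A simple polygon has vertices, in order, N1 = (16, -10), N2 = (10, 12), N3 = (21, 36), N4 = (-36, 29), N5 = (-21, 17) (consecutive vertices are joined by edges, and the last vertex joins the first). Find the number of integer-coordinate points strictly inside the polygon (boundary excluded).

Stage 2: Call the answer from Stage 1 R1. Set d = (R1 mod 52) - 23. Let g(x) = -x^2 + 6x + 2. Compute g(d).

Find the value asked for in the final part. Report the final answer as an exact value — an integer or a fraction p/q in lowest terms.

10

Stage 1: cross terms: (16*12 - 10*-10)=292, (10*36 - 21*12)=108, (21*29 - -36*36)=1905, (-36*17 - -21*29)=-3, (-21*-10 - 16*17)=-62; twice the area = |2240| = 2240; area = 1120; boundary points = 2 + 1 + 1 + 3 + 1 = 8; strictly interior points = area - boundary/2 + 1 = 1117; answer 1117
Stage 2: R1 = 1117; d = 2; -1*(2)^2 + 6*(2)^1 + 2 = (-4) + (12) + (2) = 10; answer 10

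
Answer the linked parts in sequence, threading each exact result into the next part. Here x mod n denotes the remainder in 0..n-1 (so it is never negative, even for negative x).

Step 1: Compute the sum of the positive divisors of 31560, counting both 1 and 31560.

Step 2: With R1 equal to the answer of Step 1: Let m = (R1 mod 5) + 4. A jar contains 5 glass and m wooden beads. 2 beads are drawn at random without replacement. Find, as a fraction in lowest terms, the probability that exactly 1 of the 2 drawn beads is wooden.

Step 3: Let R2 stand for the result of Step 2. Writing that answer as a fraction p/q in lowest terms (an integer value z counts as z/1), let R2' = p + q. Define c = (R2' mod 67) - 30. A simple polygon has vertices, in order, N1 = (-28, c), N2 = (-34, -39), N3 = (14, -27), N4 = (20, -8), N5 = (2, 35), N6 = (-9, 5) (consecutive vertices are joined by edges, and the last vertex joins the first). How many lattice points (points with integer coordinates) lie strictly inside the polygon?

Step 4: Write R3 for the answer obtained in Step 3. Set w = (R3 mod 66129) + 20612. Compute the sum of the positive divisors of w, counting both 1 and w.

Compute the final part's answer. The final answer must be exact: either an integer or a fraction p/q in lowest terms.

Step 1: 31560 = 2^3 * 3 * 5 * 263; sigma = (1 + 2 + 4 + 8) * (1 + 3) * (1 + 5) * (1 + 263) = 15 * 4 * 6 * 264 = 95040; answer 95040
Step 2: R1 = 95040; m = 4; total draws C(9,2) = 36; favorable C(4,1)*C(5,1) = 20; P = 5/9; answer 5/9
Step 3: R2 = 5/9; threaded value p + q = 14; c = -16; cross terms: (-28*-39 - -34*-16)=548, (-34*-27 - 14*-39)=1464, (14*-8 - 20*-27)=428, (20*35 - 2*-8)=716, (2*5 - -9*35)=325, (-9*-16 - -28*5)=284; twice the area = |3765| = 3765; area = 3765/2; boundary points = 1 + 12 + 1 + 1 + 1 + 1 = 17; strictly interior points = area - boundary/2 + 1 = 1875; answer 1875
Step 4: R3 = 1875; w = 22487; 22487 = 113 * 199; sigma = (1 + 113) * (1 + 199) = 114 * 200 = 22800; answer 22800

22800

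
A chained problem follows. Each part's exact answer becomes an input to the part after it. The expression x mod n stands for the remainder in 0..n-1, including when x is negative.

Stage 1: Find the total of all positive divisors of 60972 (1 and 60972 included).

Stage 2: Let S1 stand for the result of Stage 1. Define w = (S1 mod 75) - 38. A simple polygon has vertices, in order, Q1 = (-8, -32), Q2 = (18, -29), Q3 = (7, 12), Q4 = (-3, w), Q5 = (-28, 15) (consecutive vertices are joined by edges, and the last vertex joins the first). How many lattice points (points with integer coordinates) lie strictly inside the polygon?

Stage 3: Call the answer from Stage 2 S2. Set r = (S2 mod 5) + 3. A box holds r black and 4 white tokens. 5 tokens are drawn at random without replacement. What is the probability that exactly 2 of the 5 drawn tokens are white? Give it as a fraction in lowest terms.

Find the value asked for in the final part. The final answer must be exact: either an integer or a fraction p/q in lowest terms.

10/21

Stage 1: 60972 = 2^2 * 3 * 5081; sigma = (1 + 2 + 4) * (1 + 3) * (1 + 5081) = 7 * 4 * 5082 = 142296; answer 142296
Stage 2: S1 = 142296; w = -17; cross terms: (-8*-29 - 18*-32)=808, (18*12 - 7*-29)=419, (7*-17 - -3*12)=-83, (-3*15 - -28*-17)=-521, (-28*-32 - -8*15)=1016; twice the area = |1639| = 1639; area = 1639/2; boundary points = 1 + 1 + 1 + 1 + 1 = 5; strictly interior points = area - boundary/2 + 1 = 818; answer 818
Stage 3: S2 = 818; r = 6; total draws C(10,5) = 252; favorable C(4,2)*C(6,3) = 120; P = 10/21; answer 10/21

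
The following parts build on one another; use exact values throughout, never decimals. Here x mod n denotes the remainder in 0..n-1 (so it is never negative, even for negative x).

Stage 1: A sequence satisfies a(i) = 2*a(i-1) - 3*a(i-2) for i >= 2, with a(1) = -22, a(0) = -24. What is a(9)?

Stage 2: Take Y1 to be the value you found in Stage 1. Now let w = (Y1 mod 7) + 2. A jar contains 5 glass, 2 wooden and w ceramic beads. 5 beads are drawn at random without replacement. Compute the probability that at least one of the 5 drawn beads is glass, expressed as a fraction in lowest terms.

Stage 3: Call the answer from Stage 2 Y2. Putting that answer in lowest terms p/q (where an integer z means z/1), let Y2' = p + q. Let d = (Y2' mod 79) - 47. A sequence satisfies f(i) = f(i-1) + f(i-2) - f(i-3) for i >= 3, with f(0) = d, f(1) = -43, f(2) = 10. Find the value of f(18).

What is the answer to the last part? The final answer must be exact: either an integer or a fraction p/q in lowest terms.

Stage 1: a(2) = 2*(-22) - 3*(-24) = 28; iterating: a(2)=28, a(3)=122, a(4)=160, a(5)=-46, a(6)=-572, a(7)=-1006, a(8)=-296, a(9)=2426; answer 2426
Stage 2: Y1 = 2426; w = 6; total draws C(13,5) = 1287; complement C(8,5) = 56; favorable 1287 - 56 = 1231; P = 1231/1287; answer 1231/1287
Stage 3: Y2 = 1231/1287; threaded value p + q = 2518; d = 22; f(3) = 1*(10) + 1*(-43) - 1*(22) = -55; iterating: f(3)=-55, f(4)=-2, f(5)=-67, f(6)=-14, f(7)=-79, f(8)=-26, f(9)=-91, f(10)=-38, f(11)=-103, f(12)=-50, f(13)=-115, f(14)=-62, f(15)=-127, f(16)=-74, f(17)=-139, f(18)=-86; answer -86

-86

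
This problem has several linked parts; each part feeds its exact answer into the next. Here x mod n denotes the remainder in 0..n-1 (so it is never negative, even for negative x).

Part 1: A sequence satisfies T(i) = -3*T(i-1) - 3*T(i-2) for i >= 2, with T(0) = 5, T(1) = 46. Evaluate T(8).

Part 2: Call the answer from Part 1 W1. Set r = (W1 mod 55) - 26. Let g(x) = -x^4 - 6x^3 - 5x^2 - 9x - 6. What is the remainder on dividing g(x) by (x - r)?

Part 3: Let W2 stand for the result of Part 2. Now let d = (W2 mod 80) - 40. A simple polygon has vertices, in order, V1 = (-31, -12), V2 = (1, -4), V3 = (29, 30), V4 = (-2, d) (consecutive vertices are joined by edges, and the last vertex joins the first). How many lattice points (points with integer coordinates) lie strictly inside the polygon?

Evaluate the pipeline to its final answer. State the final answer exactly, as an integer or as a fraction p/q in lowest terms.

Part 1: T(2) = -3*(46) - 3*(5) = -153; iterating: T(2)=-153, T(3)=321, T(4)=-504, T(5)=549, T(6)=-135, T(7)=-1242, T(8)=4131; answer 4131
Part 2: W1 = 4131; r = -20; remainder = value at the root: -1*(-20)^4 - 6*(-20)^3 - 5*(-20)^2 - 9*(-20)^1 - 6 = (-160000) + (48000) + (-2000) + (180) + (-6) = -113826; answer -113826
Part 3: W2 = -113826; d = -26; cross terms: (-31*-4 - 1*-12)=136, (1*30 - 29*-4)=146, (29*-26 - -2*30)=-694, (-2*-12 - -31*-26)=-782; twice the area = |-1194| = 1194; area = 597; boundary points = 8 + 2 + 1 + 1 = 12; strictly interior points = area - boundary/2 + 1 = 592; answer 592

592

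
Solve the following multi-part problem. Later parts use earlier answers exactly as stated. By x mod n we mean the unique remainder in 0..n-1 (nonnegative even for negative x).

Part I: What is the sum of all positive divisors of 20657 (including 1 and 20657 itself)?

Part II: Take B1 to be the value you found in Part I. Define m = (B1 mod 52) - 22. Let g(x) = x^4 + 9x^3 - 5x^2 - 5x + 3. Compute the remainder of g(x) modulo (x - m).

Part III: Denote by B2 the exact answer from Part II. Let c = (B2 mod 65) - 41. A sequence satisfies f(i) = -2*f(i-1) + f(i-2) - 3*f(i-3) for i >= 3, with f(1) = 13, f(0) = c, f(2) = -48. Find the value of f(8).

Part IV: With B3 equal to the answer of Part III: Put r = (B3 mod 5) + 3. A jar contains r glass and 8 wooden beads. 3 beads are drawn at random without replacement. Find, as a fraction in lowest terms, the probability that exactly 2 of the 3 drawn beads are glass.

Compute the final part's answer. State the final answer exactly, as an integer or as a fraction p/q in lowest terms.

Part I: 20657 = 7 * 13 * 227; sigma = (1 + 7) * (1 + 13) * (1 + 227) = 8 * 14 * 228 = 25536; answer 25536
Part II: B1 = 25536; m = -18; remainder = value at the root: 1*(-18)^4 + 9*(-18)^3 - 5*(-18)^2 - 5*(-18)^1 + 3 = (104976) + (-52488) + (-1620) + (90) + (3) = 50961; answer 50961
Part III: B2 = 50961; c = -40; f(3) = -2*(-48) + 1*(13) - 3*(-40) = 229; iterating: f(3)=229, f(4)=-545, f(5)=1463, f(6)=-4158, f(7)=11414, f(8)=-31375; answer -31375
Part IV: B3 = -31375; r = 3; total draws C(11,3) = 165; favorable C(3,2)*C(8,1) = 24; P = 8/55; answer 8/55

8/55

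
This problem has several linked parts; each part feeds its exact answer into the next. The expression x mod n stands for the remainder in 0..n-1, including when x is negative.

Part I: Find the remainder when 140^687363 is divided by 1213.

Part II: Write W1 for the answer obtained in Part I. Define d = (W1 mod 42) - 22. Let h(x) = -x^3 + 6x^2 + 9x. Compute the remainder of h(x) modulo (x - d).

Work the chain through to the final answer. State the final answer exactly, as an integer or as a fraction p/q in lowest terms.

Part I: squarings mod 1213: 140^1=140, 140^2=192, 140^4=474, 140^8=271, 140^16=661, 140^32=241, 140^64=1070, 140^128=1041, 140^256=472, 140^512=805, 140^1024=283, 140^2048=31, 140^4096=961, 140^8192=428, 140^16384=21, 140^32768=441, 140^65536=401, 140^131072=685, 140^262144=1007, 140^524288=1194; 140^687363 = 140^1 * 140^2 * 140^256 * 140^1024 * 140^2048 * 140^4096 * 140^8192 * 140^16384 * 140^131072 * 140^524288 = 605 (mod 1213); answer 605
Part II: W1 = 605; d = -5; remainder = value at the root: -1*(-5)^3 + 6*(-5)^2 + 9*(-5)^1 = (125) + (150) + (-45) = 230; answer 230

230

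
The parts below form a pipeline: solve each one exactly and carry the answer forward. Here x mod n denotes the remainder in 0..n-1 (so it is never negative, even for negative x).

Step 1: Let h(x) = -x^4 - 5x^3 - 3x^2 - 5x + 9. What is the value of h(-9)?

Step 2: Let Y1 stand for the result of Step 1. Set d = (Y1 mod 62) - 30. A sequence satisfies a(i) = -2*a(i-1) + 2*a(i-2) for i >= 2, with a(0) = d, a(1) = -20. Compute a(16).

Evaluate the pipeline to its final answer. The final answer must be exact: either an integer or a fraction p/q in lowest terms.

110594816

Step 1: -1*(-9)^4 - 5*(-9)^3 - 3*(-9)^2 - 5*(-9)^1 + 9 = (-6561) + (3645) + (-243) + (45) + (9) = -3105; answer -3105
Step 2: Y1 = -3105; d = 27; a(2) = -2*(-20) + 2*(27) = 94; iterating: a(2)=94, a(3)=-228, a(4)=644, a(5)=-1744, a(6)=4776, a(7)=-13040, a(8)=35632, a(9)=-97344, a(10)=265952, a(11)=-726592, a(12)=1985088, a(13)=-5423360, a(14)=14816896, a(15)=-40480512, a(16)=110594816; answer 110594816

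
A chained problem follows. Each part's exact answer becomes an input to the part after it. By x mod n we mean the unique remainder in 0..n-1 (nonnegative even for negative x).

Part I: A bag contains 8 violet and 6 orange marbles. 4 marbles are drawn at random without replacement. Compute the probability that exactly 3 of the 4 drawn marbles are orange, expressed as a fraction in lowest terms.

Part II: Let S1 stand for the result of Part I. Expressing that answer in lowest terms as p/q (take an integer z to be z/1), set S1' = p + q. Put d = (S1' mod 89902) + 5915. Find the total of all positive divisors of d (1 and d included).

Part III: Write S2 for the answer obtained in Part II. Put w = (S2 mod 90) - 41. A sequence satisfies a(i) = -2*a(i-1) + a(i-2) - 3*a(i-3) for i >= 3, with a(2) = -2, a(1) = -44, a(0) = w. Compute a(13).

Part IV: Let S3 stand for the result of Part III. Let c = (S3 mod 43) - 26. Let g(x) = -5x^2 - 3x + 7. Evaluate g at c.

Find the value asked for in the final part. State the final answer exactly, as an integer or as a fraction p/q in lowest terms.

Part I: total draws C(14,4) = 1001; favorable C(6,3)*C(8,1) = 160; P = 160/1001; answer 160/1001
Part II: S1 = 160/1001; threaded value p + q = 1161; d = 7076; 7076 = 2^2 * 29 * 61; sigma = (1 + 2 + 4) * (1 + 29) * (1 + 61) = 7 * 30 * 62 = 13020; answer 13020
Part III: S2 = 13020; w = 19; a(3) = -2*(-2) + 1*(-44) - 3*(19) = -97; iterating: a(3)=-97, a(4)=324, a(5)=-739, a(6)=2093, a(7)=-5897, a(8)=16104, a(9)=-44384, a(10)=122563, a(11)=-337822, a(12)=931359, a(13)=-2568229; answer -2568229
Part IV: S3 = -2568229; c = 6; -5*(6)^2 - 3*(6)^1 + 7 = (-180) + (-18) + (7) = -191; answer -191

-191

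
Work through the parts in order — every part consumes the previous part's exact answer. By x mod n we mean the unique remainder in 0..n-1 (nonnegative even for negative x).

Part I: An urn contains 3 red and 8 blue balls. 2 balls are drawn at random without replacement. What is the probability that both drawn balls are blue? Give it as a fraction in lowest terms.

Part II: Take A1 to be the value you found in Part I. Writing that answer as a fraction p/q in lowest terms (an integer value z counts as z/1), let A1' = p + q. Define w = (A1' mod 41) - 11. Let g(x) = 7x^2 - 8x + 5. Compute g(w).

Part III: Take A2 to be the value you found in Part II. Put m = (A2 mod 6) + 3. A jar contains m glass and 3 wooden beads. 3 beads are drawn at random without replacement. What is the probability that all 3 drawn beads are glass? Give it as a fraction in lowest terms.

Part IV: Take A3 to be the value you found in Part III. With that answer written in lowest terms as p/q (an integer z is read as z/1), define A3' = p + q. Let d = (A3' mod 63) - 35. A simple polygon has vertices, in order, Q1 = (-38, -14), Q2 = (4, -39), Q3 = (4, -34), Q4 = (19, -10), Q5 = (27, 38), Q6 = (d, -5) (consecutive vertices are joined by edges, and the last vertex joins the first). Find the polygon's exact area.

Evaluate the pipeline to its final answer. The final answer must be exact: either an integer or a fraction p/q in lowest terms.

Part I: total draws C(11,2) = 55; favorable C(8,2) = 28; P = 28/55; answer 28/55
Part II: A1 = 28/55; threaded value p + q = 83; w = -10; 7*(-10)^2 - 8*(-10)^1 + 5 = (700) + (80) + (5) = 785; answer 785
Part III: A2 = 785; m = 8; total draws C(11,3) = 165; favorable C(8,3) = 56; P = 56/165; answer 56/165
Part IV: A3 = 56/165; threaded value p + q = 221; d = -3; cross terms: (-38*-39 - 4*-14)=1538, (4*-34 - 4*-39)=20, (4*-10 - 19*-34)=606, (19*38 - 27*-10)=992, (27*-5 - -3*38)=-21, (-3*-14 - -38*-5)=-148; twice the area = |2987| = 2987; area = 2987/2; answer 2987/2

2987/2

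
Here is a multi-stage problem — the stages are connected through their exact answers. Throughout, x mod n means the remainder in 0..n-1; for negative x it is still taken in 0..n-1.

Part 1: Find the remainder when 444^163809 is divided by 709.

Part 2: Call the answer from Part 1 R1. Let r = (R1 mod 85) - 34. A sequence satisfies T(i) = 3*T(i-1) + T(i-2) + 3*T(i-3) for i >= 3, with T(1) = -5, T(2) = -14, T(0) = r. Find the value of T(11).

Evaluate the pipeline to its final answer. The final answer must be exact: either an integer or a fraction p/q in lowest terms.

Part 1: squarings mod 709: 444^1=444, 444^2=34, 444^4=447, 444^8=580, 444^16=334, 444^32=243, 444^64=202, 444^128=391, 444^256=446, 444^512=396, 444^1024=127, 444^2048=531, 444^4096=488, 444^8192=629, 444^16384=19, 444^32768=361, 444^65536=574, 444^131072=500; 444^163809 = 444^1 * 444^32 * 444^64 * 444^128 * 444^256 * 444^512 * 444^1024 * 444^2048 * 444^4096 * 444^8192 * 444^16384 * 444^131072 = 205 (mod 709); answer 205
Part 2: R1 = 205; r = 1; T(3) = 3*(-14) + 1*(-5) + 3*(1) = -44; iterating: T(3)=-44, T(4)=-161, T(5)=-569, T(6)=-2000, T(7)=-7052, T(8)=-24863, T(9)=-87641, T(10)=-308942, T(11)=-1089056; answer -1089056

-1089056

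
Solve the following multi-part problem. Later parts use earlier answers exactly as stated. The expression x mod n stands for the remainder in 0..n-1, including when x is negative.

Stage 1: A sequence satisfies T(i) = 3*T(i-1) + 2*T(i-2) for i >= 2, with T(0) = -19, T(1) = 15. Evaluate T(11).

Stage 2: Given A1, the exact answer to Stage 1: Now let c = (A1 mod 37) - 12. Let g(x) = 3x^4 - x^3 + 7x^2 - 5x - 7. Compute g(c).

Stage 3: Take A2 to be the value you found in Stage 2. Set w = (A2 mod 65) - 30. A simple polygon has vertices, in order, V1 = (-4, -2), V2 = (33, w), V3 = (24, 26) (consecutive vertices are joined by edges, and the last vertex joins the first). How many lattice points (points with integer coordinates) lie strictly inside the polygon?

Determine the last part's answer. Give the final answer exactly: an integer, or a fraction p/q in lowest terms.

Stage 1: T(2) = 3*(15) + 2*(-19) = 7; iterating: T(2)=7, T(3)=51, T(4)=167, T(5)=603, T(6)=2143, T(7)=7635, T(8)=27191, T(9)=96843, T(10)=344911, T(11)=1228419; answer 1228419
Stage 2: A1 = 1228419; c = 7; 3*(7)^4 - 1*(7)^3 + 7*(7)^2 - 5*(7)^1 - 7 = (7203) + (-343) + (343) + (-35) + (-7) = 7161; answer 7161
Stage 3: A2 = 7161; w = -19; cross terms: (-4*-19 - 33*-2)=142, (33*26 - 24*-19)=1314, (24*-2 - -4*26)=56; twice the area = |1512| = 1512; area = 756; boundary points = 1 + 9 + 28 = 38; strictly interior points = area - boundary/2 + 1 = 738; answer 738

738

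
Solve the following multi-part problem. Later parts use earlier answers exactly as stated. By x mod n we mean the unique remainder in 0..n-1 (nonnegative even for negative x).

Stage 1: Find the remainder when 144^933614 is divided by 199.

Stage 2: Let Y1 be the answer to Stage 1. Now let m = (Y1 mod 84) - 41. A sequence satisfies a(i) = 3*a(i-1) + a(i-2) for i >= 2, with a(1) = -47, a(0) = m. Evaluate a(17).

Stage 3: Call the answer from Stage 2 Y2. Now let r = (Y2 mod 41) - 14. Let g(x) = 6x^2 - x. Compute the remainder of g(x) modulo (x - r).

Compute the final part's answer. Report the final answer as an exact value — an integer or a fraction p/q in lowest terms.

2882

Stage 1: squarings mod 199: 144^1=144, 144^2=40, 144^4=8, 144^8=64, 144^16=116, 144^32=123, 144^64=5, 144^128=25, 144^256=28, 144^512=187, 144^1024=144, 144^2048=40, 144^4096=8, 144^8192=64, 144^16384=116, 144^32768=123, 144^65536=5, 144^131072=25, 144^262144=28, 144^524288=187; 144^933614 = 144^2 * 144^4 * 144^8 * 144^32 * 144^64 * 144^128 * 144^512 * 144^1024 * 144^2048 * 144^4096 * 144^8192 * 144^131072 * 144^262144 * 144^524288 = 92 (mod 199); answer 92
Stage 2: Y1 = 92; m = -33; a(2) = 3*(-47) + 1*(-33) = -174; iterating: a(2)=-174, a(3)=-569, a(4)=-1881, a(5)=-6212, a(6)=-20517, a(7)=-67763, a(8)=-223806, a(9)=-739181, a(10)=-2441349, a(11)=-8063228, a(12)=-26631033, a(13)=-87956327, a(14)=-290500014, a(15)=-959456369, a(16)=-3168869121, a(17)=-10466063732; answer -10466063732
Stage 3: Y2 = -10466063732; r = 22; remainder = value at the root: 6*(22)^2 - 1*(22)^1 = (2904) + (-22) = 2882; answer 2882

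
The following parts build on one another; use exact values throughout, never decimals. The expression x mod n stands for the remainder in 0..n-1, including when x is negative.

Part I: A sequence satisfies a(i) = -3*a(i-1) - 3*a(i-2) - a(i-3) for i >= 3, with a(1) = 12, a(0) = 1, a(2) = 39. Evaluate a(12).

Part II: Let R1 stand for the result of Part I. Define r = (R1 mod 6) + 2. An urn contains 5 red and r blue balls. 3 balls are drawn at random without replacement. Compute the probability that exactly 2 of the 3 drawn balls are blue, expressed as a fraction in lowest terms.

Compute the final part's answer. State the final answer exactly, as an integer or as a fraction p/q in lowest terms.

Part I: a(3) = -3*(39) - 3*(12) - 1*(1) = -154; iterating: a(3)=-154, a(4)=333, a(5)=-576, a(6)=883, a(7)=-1254, a(8)=1689, a(9)=-2188, a(10)=2751, a(11)=-3378, a(12)=4069; answer 4069
Part II: R1 = 4069; r = 3; total draws C(8,3) = 56; favorable C(3,2)*C(5,1) = 15; P = 15/56; answer 15/56

15/56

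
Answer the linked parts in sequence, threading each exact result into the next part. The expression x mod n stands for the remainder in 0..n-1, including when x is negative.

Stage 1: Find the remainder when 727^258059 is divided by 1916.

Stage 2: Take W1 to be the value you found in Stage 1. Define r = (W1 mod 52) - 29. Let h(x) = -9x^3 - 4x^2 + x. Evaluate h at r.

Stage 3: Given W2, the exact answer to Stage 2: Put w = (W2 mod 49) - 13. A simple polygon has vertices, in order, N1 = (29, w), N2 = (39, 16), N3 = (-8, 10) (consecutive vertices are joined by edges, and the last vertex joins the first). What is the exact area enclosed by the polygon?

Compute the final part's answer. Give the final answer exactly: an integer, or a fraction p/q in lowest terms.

81/2

Stage 1: squarings mod 1916: 727^1=727, 727^2=1629, 727^4=1897, 727^8=361, 727^16=33, 727^32=1089, 727^64=1833, 727^128=1141, 727^256=917, 727^512=1681, 727^1024=1577, 727^2048=1877, 727^4096=1521, 727^8192=829, 727^16384=1313, 727^32768=1485, 727^65536=1825, 727^131072=617; 727^258059 = 727^1 * 727^2 * 727^8 * 727^4096 * 727^8192 * 727^16384 * 727^32768 * 727^65536 * 727^131072 = 367 (mod 1916); answer 367
Stage 2: W1 = 367; r = -26; -9*(-26)^3 - 4*(-26)^2 + 1*(-26)^1 = (158184) + (-2704) + (-26) = 155454; answer 155454
Stage 3: W2 = 155454; w = 13; cross terms: (29*16 - 39*13)=-43, (39*10 - -8*16)=518, (-8*13 - 29*10)=-394; twice the area = |81| = 81; area = 81/2; answer 81/2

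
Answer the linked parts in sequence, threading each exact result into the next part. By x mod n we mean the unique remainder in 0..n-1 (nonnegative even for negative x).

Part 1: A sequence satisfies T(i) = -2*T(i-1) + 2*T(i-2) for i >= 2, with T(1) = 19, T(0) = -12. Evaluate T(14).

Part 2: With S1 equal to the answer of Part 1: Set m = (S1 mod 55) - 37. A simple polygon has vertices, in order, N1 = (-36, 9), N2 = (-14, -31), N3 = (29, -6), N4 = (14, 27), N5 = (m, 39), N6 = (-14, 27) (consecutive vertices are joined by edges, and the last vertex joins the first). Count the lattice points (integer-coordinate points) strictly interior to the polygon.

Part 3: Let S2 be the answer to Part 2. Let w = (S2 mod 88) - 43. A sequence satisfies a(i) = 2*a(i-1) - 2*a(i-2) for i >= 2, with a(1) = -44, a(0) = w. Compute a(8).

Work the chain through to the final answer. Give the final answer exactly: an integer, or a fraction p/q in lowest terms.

-48

Part 1: T(2) = -2*(19) + 2*(-12) = -62; iterating: T(2)=-62, T(3)=162, T(4)=-448, T(5)=1220, T(6)=-3336, T(7)=9112, T(8)=-24896, T(9)=68016, T(10)=-185824, T(11)=507680, T(12)=-1387008, T(13)=3789376, T(14)=-10352768; answer -10352768
Part 2: S1 = -10352768; m = 10; cross terms: (-36*-31 - -14*9)=1242, (-14*-6 - 29*-31)=983, (29*27 - 14*-6)=867, (14*39 - 10*27)=276, (10*27 - -14*39)=816, (-14*9 - -36*27)=846; twice the area = |5030| = 5030; area = 2515; boundary points = 2 + 1 + 3 + 4 + 12 + 2 = 24; strictly interior points = area - boundary/2 + 1 = 2504; answer 2504
Part 3: S2 = 2504; w = -3; a(2) = 2*(-44) - 2*(-3) = -82; iterating: a(2)=-82, a(3)=-76, a(4)=12, a(5)=176, a(6)=328, a(7)=304, a(8)=-48; answer -48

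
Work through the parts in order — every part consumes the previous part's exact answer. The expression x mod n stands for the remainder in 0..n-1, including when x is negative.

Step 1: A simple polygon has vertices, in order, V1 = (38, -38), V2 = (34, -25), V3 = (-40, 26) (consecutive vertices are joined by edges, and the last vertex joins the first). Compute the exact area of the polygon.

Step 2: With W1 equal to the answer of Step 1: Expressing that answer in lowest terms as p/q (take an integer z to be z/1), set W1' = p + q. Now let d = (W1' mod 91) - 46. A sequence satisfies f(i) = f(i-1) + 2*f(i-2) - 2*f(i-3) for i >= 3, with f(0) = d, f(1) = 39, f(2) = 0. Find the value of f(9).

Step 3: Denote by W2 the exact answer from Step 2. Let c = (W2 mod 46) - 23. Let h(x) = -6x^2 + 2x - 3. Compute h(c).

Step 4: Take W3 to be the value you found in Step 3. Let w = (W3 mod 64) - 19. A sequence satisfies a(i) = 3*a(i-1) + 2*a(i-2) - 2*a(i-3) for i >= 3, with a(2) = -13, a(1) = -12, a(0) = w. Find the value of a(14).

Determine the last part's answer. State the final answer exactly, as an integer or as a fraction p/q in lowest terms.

-44839583

Step 1: cross terms: (38*-25 - 34*-38)=342, (34*26 - -40*-25)=-116, (-40*-38 - 38*26)=532; twice the area = |758| = 758; area = 379; answer 379
Step 2: W1 = 379; threaded value p + q = 380; d = -30; f(3) = 1*(0) + 2*(39) - 2*(-30) = 138; iterating: f(3)=138, f(4)=60, f(5)=336, f(6)=180, f(7)=732, f(8)=420, f(9)=1524; answer 1524
Step 3: W2 = 1524; c = -17; -6*(-17)^2 + 2*(-17)^1 - 3 = (-1734) + (-34) + (-3) = -1771; answer -1771
Step 4: W3 = -1771; w = 2; a(3) = 3*(-13) + 2*(-12) - 2*(2) = -67; iterating: a(3)=-67, a(4)=-203, a(5)=-717, a(6)=-2423, a(7)=-8297, a(8)=-28303, a(9)=-96657, a(10)=-329983, a(11)=-1126657, a(12)=-3846623, a(13)=-13133217, a(14)=-44839583; answer -44839583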